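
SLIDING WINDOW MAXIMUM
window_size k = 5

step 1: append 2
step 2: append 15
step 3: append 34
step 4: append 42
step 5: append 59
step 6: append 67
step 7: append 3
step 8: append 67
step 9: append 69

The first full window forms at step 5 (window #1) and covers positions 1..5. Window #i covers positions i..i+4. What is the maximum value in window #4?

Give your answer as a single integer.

step 1: append 2 -> window=[2] (not full yet)
step 2: append 15 -> window=[2, 15] (not full yet)
step 3: append 34 -> window=[2, 15, 34] (not full yet)
step 4: append 42 -> window=[2, 15, 34, 42] (not full yet)
step 5: append 59 -> window=[2, 15, 34, 42, 59] -> max=59
step 6: append 67 -> window=[15, 34, 42, 59, 67] -> max=67
step 7: append 3 -> window=[34, 42, 59, 67, 3] -> max=67
step 8: append 67 -> window=[42, 59, 67, 3, 67] -> max=67
Window #4 max = 67

Answer: 67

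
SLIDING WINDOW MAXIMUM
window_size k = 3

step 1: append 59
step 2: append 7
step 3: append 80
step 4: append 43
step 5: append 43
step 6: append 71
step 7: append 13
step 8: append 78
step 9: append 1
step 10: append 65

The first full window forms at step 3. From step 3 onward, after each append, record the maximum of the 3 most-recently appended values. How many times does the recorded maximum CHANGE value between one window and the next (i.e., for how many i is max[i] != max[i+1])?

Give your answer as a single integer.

step 1: append 59 -> window=[59] (not full yet)
step 2: append 7 -> window=[59, 7] (not full yet)
step 3: append 80 -> window=[59, 7, 80] -> max=80
step 4: append 43 -> window=[7, 80, 43] -> max=80
step 5: append 43 -> window=[80, 43, 43] -> max=80
step 6: append 71 -> window=[43, 43, 71] -> max=71
step 7: append 13 -> window=[43, 71, 13] -> max=71
step 8: append 78 -> window=[71, 13, 78] -> max=78
step 9: append 1 -> window=[13, 78, 1] -> max=78
step 10: append 65 -> window=[78, 1, 65] -> max=78
Recorded maximums: 80 80 80 71 71 78 78 78
Changes between consecutive maximums: 2

Answer: 2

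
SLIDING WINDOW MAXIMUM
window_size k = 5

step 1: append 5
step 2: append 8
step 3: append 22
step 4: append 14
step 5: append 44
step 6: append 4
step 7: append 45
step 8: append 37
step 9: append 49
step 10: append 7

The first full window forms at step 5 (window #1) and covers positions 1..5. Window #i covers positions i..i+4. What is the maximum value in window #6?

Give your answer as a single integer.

Answer: 49

Derivation:
step 1: append 5 -> window=[5] (not full yet)
step 2: append 8 -> window=[5, 8] (not full yet)
step 3: append 22 -> window=[5, 8, 22] (not full yet)
step 4: append 14 -> window=[5, 8, 22, 14] (not full yet)
step 5: append 44 -> window=[5, 8, 22, 14, 44] -> max=44
step 6: append 4 -> window=[8, 22, 14, 44, 4] -> max=44
step 7: append 45 -> window=[22, 14, 44, 4, 45] -> max=45
step 8: append 37 -> window=[14, 44, 4, 45, 37] -> max=45
step 9: append 49 -> window=[44, 4, 45, 37, 49] -> max=49
step 10: append 7 -> window=[4, 45, 37, 49, 7] -> max=49
Window #6 max = 49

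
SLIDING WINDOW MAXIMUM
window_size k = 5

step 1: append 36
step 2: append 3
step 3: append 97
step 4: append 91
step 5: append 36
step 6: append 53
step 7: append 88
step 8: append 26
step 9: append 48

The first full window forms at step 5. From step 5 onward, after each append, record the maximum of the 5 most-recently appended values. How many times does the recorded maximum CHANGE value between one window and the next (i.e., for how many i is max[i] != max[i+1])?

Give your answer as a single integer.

Answer: 2

Derivation:
step 1: append 36 -> window=[36] (not full yet)
step 2: append 3 -> window=[36, 3] (not full yet)
step 3: append 97 -> window=[36, 3, 97] (not full yet)
step 4: append 91 -> window=[36, 3, 97, 91] (not full yet)
step 5: append 36 -> window=[36, 3, 97, 91, 36] -> max=97
step 6: append 53 -> window=[3, 97, 91, 36, 53] -> max=97
step 7: append 88 -> window=[97, 91, 36, 53, 88] -> max=97
step 8: append 26 -> window=[91, 36, 53, 88, 26] -> max=91
step 9: append 48 -> window=[36, 53, 88, 26, 48] -> max=88
Recorded maximums: 97 97 97 91 88
Changes between consecutive maximums: 2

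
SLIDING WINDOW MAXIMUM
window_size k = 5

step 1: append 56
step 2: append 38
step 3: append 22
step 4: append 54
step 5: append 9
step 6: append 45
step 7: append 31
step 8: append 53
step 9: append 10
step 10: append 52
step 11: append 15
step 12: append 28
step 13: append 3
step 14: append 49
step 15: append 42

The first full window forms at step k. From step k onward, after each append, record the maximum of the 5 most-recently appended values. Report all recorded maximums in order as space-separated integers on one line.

step 1: append 56 -> window=[56] (not full yet)
step 2: append 38 -> window=[56, 38] (not full yet)
step 3: append 22 -> window=[56, 38, 22] (not full yet)
step 4: append 54 -> window=[56, 38, 22, 54] (not full yet)
step 5: append 9 -> window=[56, 38, 22, 54, 9] -> max=56
step 6: append 45 -> window=[38, 22, 54, 9, 45] -> max=54
step 7: append 31 -> window=[22, 54, 9, 45, 31] -> max=54
step 8: append 53 -> window=[54, 9, 45, 31, 53] -> max=54
step 9: append 10 -> window=[9, 45, 31, 53, 10] -> max=53
step 10: append 52 -> window=[45, 31, 53, 10, 52] -> max=53
step 11: append 15 -> window=[31, 53, 10, 52, 15] -> max=53
step 12: append 28 -> window=[53, 10, 52, 15, 28] -> max=53
step 13: append 3 -> window=[10, 52, 15, 28, 3] -> max=52
step 14: append 49 -> window=[52, 15, 28, 3, 49] -> max=52
step 15: append 42 -> window=[15, 28, 3, 49, 42] -> max=49

Answer: 56 54 54 54 53 53 53 53 52 52 49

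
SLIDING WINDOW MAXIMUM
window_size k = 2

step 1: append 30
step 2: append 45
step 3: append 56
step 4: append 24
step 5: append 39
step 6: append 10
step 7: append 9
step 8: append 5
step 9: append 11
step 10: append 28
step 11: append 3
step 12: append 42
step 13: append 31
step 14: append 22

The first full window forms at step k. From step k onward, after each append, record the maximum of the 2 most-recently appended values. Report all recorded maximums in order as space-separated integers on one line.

Answer: 45 56 56 39 39 10 9 11 28 28 42 42 31

Derivation:
step 1: append 30 -> window=[30] (not full yet)
step 2: append 45 -> window=[30, 45] -> max=45
step 3: append 56 -> window=[45, 56] -> max=56
step 4: append 24 -> window=[56, 24] -> max=56
step 5: append 39 -> window=[24, 39] -> max=39
step 6: append 10 -> window=[39, 10] -> max=39
step 7: append 9 -> window=[10, 9] -> max=10
step 8: append 5 -> window=[9, 5] -> max=9
step 9: append 11 -> window=[5, 11] -> max=11
step 10: append 28 -> window=[11, 28] -> max=28
step 11: append 3 -> window=[28, 3] -> max=28
step 12: append 42 -> window=[3, 42] -> max=42
step 13: append 31 -> window=[42, 31] -> max=42
step 14: append 22 -> window=[31, 22] -> max=31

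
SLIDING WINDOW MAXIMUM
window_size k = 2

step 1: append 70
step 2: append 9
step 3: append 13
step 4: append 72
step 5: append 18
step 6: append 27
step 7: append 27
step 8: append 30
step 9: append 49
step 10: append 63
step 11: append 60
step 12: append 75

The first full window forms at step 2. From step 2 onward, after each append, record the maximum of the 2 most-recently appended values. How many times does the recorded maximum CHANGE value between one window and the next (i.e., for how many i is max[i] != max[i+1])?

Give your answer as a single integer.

step 1: append 70 -> window=[70] (not full yet)
step 2: append 9 -> window=[70, 9] -> max=70
step 3: append 13 -> window=[9, 13] -> max=13
step 4: append 72 -> window=[13, 72] -> max=72
step 5: append 18 -> window=[72, 18] -> max=72
step 6: append 27 -> window=[18, 27] -> max=27
step 7: append 27 -> window=[27, 27] -> max=27
step 8: append 30 -> window=[27, 30] -> max=30
step 9: append 49 -> window=[30, 49] -> max=49
step 10: append 63 -> window=[49, 63] -> max=63
step 11: append 60 -> window=[63, 60] -> max=63
step 12: append 75 -> window=[60, 75] -> max=75
Recorded maximums: 70 13 72 72 27 27 30 49 63 63 75
Changes between consecutive maximums: 7

Answer: 7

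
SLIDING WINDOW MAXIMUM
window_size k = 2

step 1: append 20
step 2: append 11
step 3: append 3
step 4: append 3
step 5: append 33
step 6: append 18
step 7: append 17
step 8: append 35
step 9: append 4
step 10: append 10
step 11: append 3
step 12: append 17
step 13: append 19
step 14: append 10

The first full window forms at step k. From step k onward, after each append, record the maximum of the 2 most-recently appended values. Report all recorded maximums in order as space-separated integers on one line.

Answer: 20 11 3 33 33 18 35 35 10 10 17 19 19

Derivation:
step 1: append 20 -> window=[20] (not full yet)
step 2: append 11 -> window=[20, 11] -> max=20
step 3: append 3 -> window=[11, 3] -> max=11
step 4: append 3 -> window=[3, 3] -> max=3
step 5: append 33 -> window=[3, 33] -> max=33
step 6: append 18 -> window=[33, 18] -> max=33
step 7: append 17 -> window=[18, 17] -> max=18
step 8: append 35 -> window=[17, 35] -> max=35
step 9: append 4 -> window=[35, 4] -> max=35
step 10: append 10 -> window=[4, 10] -> max=10
step 11: append 3 -> window=[10, 3] -> max=10
step 12: append 17 -> window=[3, 17] -> max=17
step 13: append 19 -> window=[17, 19] -> max=19
step 14: append 10 -> window=[19, 10] -> max=19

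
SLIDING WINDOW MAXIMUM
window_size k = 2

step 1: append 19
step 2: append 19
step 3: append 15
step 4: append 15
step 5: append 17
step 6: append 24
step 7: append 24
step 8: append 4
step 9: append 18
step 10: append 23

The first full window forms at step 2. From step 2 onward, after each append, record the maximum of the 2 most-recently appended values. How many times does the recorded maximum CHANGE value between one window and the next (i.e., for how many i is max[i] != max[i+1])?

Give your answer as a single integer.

step 1: append 19 -> window=[19] (not full yet)
step 2: append 19 -> window=[19, 19] -> max=19
step 3: append 15 -> window=[19, 15] -> max=19
step 4: append 15 -> window=[15, 15] -> max=15
step 5: append 17 -> window=[15, 17] -> max=17
step 6: append 24 -> window=[17, 24] -> max=24
step 7: append 24 -> window=[24, 24] -> max=24
step 8: append 4 -> window=[24, 4] -> max=24
step 9: append 18 -> window=[4, 18] -> max=18
step 10: append 23 -> window=[18, 23] -> max=23
Recorded maximums: 19 19 15 17 24 24 24 18 23
Changes between consecutive maximums: 5

Answer: 5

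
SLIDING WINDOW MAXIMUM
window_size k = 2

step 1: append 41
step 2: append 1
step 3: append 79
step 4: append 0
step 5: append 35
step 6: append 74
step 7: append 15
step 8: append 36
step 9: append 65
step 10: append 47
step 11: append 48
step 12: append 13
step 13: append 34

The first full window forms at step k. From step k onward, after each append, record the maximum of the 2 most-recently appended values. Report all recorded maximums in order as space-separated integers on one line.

step 1: append 41 -> window=[41] (not full yet)
step 2: append 1 -> window=[41, 1] -> max=41
step 3: append 79 -> window=[1, 79] -> max=79
step 4: append 0 -> window=[79, 0] -> max=79
step 5: append 35 -> window=[0, 35] -> max=35
step 6: append 74 -> window=[35, 74] -> max=74
step 7: append 15 -> window=[74, 15] -> max=74
step 8: append 36 -> window=[15, 36] -> max=36
step 9: append 65 -> window=[36, 65] -> max=65
step 10: append 47 -> window=[65, 47] -> max=65
step 11: append 48 -> window=[47, 48] -> max=48
step 12: append 13 -> window=[48, 13] -> max=48
step 13: append 34 -> window=[13, 34] -> max=34

Answer: 41 79 79 35 74 74 36 65 65 48 48 34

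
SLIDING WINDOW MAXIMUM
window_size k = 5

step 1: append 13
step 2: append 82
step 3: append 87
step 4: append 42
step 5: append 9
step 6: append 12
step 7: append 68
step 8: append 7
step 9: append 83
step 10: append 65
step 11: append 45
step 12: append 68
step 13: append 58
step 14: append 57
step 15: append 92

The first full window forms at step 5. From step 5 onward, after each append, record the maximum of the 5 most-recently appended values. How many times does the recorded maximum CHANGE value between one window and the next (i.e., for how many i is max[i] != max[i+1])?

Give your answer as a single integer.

Answer: 4

Derivation:
step 1: append 13 -> window=[13] (not full yet)
step 2: append 82 -> window=[13, 82] (not full yet)
step 3: append 87 -> window=[13, 82, 87] (not full yet)
step 4: append 42 -> window=[13, 82, 87, 42] (not full yet)
step 5: append 9 -> window=[13, 82, 87, 42, 9] -> max=87
step 6: append 12 -> window=[82, 87, 42, 9, 12] -> max=87
step 7: append 68 -> window=[87, 42, 9, 12, 68] -> max=87
step 8: append 7 -> window=[42, 9, 12, 68, 7] -> max=68
step 9: append 83 -> window=[9, 12, 68, 7, 83] -> max=83
step 10: append 65 -> window=[12, 68, 7, 83, 65] -> max=83
step 11: append 45 -> window=[68, 7, 83, 65, 45] -> max=83
step 12: append 68 -> window=[7, 83, 65, 45, 68] -> max=83
step 13: append 58 -> window=[83, 65, 45, 68, 58] -> max=83
step 14: append 57 -> window=[65, 45, 68, 58, 57] -> max=68
step 15: append 92 -> window=[45, 68, 58, 57, 92] -> max=92
Recorded maximums: 87 87 87 68 83 83 83 83 83 68 92
Changes between consecutive maximums: 4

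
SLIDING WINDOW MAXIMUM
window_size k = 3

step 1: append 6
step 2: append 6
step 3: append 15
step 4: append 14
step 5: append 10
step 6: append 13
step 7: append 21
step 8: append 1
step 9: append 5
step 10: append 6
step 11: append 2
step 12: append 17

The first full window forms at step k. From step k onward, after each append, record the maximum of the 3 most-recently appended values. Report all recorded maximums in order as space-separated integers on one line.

Answer: 15 15 15 14 21 21 21 6 6 17

Derivation:
step 1: append 6 -> window=[6] (not full yet)
step 2: append 6 -> window=[6, 6] (not full yet)
step 3: append 15 -> window=[6, 6, 15] -> max=15
step 4: append 14 -> window=[6, 15, 14] -> max=15
step 5: append 10 -> window=[15, 14, 10] -> max=15
step 6: append 13 -> window=[14, 10, 13] -> max=14
step 7: append 21 -> window=[10, 13, 21] -> max=21
step 8: append 1 -> window=[13, 21, 1] -> max=21
step 9: append 5 -> window=[21, 1, 5] -> max=21
step 10: append 6 -> window=[1, 5, 6] -> max=6
step 11: append 2 -> window=[5, 6, 2] -> max=6
step 12: append 17 -> window=[6, 2, 17] -> max=17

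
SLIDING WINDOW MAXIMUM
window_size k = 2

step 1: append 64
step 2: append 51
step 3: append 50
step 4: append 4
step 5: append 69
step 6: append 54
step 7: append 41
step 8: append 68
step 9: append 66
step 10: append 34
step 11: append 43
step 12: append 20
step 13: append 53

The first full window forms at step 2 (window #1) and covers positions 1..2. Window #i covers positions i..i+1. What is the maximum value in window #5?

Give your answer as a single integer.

Answer: 69

Derivation:
step 1: append 64 -> window=[64] (not full yet)
step 2: append 51 -> window=[64, 51] -> max=64
step 3: append 50 -> window=[51, 50] -> max=51
step 4: append 4 -> window=[50, 4] -> max=50
step 5: append 69 -> window=[4, 69] -> max=69
step 6: append 54 -> window=[69, 54] -> max=69
Window #5 max = 69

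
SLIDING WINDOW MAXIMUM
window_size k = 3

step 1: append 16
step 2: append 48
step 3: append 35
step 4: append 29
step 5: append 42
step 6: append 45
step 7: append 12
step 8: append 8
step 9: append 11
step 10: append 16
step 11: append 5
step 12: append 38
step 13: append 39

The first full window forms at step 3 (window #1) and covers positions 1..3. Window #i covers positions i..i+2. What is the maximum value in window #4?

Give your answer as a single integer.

step 1: append 16 -> window=[16] (not full yet)
step 2: append 48 -> window=[16, 48] (not full yet)
step 3: append 35 -> window=[16, 48, 35] -> max=48
step 4: append 29 -> window=[48, 35, 29] -> max=48
step 5: append 42 -> window=[35, 29, 42] -> max=42
step 6: append 45 -> window=[29, 42, 45] -> max=45
Window #4 max = 45

Answer: 45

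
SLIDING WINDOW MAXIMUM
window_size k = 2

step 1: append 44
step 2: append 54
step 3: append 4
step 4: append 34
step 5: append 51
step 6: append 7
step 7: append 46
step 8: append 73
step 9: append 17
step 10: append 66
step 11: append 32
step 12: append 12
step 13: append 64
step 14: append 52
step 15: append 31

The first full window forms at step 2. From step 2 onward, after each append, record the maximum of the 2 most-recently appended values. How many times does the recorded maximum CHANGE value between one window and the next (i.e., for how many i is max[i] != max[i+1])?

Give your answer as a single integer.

step 1: append 44 -> window=[44] (not full yet)
step 2: append 54 -> window=[44, 54] -> max=54
step 3: append 4 -> window=[54, 4] -> max=54
step 4: append 34 -> window=[4, 34] -> max=34
step 5: append 51 -> window=[34, 51] -> max=51
step 6: append 7 -> window=[51, 7] -> max=51
step 7: append 46 -> window=[7, 46] -> max=46
step 8: append 73 -> window=[46, 73] -> max=73
step 9: append 17 -> window=[73, 17] -> max=73
step 10: append 66 -> window=[17, 66] -> max=66
step 11: append 32 -> window=[66, 32] -> max=66
step 12: append 12 -> window=[32, 12] -> max=32
step 13: append 64 -> window=[12, 64] -> max=64
step 14: append 52 -> window=[64, 52] -> max=64
step 15: append 31 -> window=[52, 31] -> max=52
Recorded maximums: 54 54 34 51 51 46 73 73 66 66 32 64 64 52
Changes between consecutive maximums: 8

Answer: 8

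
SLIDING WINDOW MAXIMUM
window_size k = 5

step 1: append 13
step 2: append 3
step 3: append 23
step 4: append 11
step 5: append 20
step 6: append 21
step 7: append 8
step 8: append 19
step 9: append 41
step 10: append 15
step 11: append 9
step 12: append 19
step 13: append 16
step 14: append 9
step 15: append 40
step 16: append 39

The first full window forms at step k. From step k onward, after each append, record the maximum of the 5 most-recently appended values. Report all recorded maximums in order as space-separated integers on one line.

Answer: 23 23 23 21 41 41 41 41 41 19 40 40

Derivation:
step 1: append 13 -> window=[13] (not full yet)
step 2: append 3 -> window=[13, 3] (not full yet)
step 3: append 23 -> window=[13, 3, 23] (not full yet)
step 4: append 11 -> window=[13, 3, 23, 11] (not full yet)
step 5: append 20 -> window=[13, 3, 23, 11, 20] -> max=23
step 6: append 21 -> window=[3, 23, 11, 20, 21] -> max=23
step 7: append 8 -> window=[23, 11, 20, 21, 8] -> max=23
step 8: append 19 -> window=[11, 20, 21, 8, 19] -> max=21
step 9: append 41 -> window=[20, 21, 8, 19, 41] -> max=41
step 10: append 15 -> window=[21, 8, 19, 41, 15] -> max=41
step 11: append 9 -> window=[8, 19, 41, 15, 9] -> max=41
step 12: append 19 -> window=[19, 41, 15, 9, 19] -> max=41
step 13: append 16 -> window=[41, 15, 9, 19, 16] -> max=41
step 14: append 9 -> window=[15, 9, 19, 16, 9] -> max=19
step 15: append 40 -> window=[9, 19, 16, 9, 40] -> max=40
step 16: append 39 -> window=[19, 16, 9, 40, 39] -> max=40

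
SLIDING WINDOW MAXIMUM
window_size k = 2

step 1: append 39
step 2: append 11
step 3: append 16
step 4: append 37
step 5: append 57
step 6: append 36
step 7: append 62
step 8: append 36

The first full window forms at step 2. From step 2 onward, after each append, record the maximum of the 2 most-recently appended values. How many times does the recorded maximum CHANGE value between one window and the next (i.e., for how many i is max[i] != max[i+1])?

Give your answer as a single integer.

step 1: append 39 -> window=[39] (not full yet)
step 2: append 11 -> window=[39, 11] -> max=39
step 3: append 16 -> window=[11, 16] -> max=16
step 4: append 37 -> window=[16, 37] -> max=37
step 5: append 57 -> window=[37, 57] -> max=57
step 6: append 36 -> window=[57, 36] -> max=57
step 7: append 62 -> window=[36, 62] -> max=62
step 8: append 36 -> window=[62, 36] -> max=62
Recorded maximums: 39 16 37 57 57 62 62
Changes between consecutive maximums: 4

Answer: 4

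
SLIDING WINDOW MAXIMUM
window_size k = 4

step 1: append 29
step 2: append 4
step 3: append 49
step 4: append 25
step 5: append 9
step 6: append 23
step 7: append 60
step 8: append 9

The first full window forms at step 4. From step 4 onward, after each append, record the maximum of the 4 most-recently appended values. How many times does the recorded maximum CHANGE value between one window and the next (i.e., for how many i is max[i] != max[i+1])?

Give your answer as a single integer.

Answer: 1

Derivation:
step 1: append 29 -> window=[29] (not full yet)
step 2: append 4 -> window=[29, 4] (not full yet)
step 3: append 49 -> window=[29, 4, 49] (not full yet)
step 4: append 25 -> window=[29, 4, 49, 25] -> max=49
step 5: append 9 -> window=[4, 49, 25, 9] -> max=49
step 6: append 23 -> window=[49, 25, 9, 23] -> max=49
step 7: append 60 -> window=[25, 9, 23, 60] -> max=60
step 8: append 9 -> window=[9, 23, 60, 9] -> max=60
Recorded maximums: 49 49 49 60 60
Changes between consecutive maximums: 1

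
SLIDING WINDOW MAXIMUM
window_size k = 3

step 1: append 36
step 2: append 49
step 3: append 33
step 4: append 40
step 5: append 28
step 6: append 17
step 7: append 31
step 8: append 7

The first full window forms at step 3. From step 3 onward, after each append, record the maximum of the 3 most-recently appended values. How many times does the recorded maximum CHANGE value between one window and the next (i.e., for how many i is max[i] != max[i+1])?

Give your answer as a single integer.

step 1: append 36 -> window=[36] (not full yet)
step 2: append 49 -> window=[36, 49] (not full yet)
step 3: append 33 -> window=[36, 49, 33] -> max=49
step 4: append 40 -> window=[49, 33, 40] -> max=49
step 5: append 28 -> window=[33, 40, 28] -> max=40
step 6: append 17 -> window=[40, 28, 17] -> max=40
step 7: append 31 -> window=[28, 17, 31] -> max=31
step 8: append 7 -> window=[17, 31, 7] -> max=31
Recorded maximums: 49 49 40 40 31 31
Changes between consecutive maximums: 2

Answer: 2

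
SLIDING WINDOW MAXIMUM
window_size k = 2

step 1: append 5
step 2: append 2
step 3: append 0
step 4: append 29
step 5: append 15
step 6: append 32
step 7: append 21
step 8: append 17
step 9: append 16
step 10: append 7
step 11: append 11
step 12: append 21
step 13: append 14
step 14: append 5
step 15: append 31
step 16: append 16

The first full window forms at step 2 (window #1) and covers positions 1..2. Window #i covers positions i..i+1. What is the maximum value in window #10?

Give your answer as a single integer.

Answer: 11

Derivation:
step 1: append 5 -> window=[5] (not full yet)
step 2: append 2 -> window=[5, 2] -> max=5
step 3: append 0 -> window=[2, 0] -> max=2
step 4: append 29 -> window=[0, 29] -> max=29
step 5: append 15 -> window=[29, 15] -> max=29
step 6: append 32 -> window=[15, 32] -> max=32
step 7: append 21 -> window=[32, 21] -> max=32
step 8: append 17 -> window=[21, 17] -> max=21
step 9: append 16 -> window=[17, 16] -> max=17
step 10: append 7 -> window=[16, 7] -> max=16
step 11: append 11 -> window=[7, 11] -> max=11
Window #10 max = 11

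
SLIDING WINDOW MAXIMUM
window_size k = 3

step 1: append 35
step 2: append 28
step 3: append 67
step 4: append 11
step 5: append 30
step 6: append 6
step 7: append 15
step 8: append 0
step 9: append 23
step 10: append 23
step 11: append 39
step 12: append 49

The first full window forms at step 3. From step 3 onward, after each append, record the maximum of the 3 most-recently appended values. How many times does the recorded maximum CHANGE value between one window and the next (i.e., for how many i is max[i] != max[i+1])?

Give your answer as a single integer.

Answer: 5

Derivation:
step 1: append 35 -> window=[35] (not full yet)
step 2: append 28 -> window=[35, 28] (not full yet)
step 3: append 67 -> window=[35, 28, 67] -> max=67
step 4: append 11 -> window=[28, 67, 11] -> max=67
step 5: append 30 -> window=[67, 11, 30] -> max=67
step 6: append 6 -> window=[11, 30, 6] -> max=30
step 7: append 15 -> window=[30, 6, 15] -> max=30
step 8: append 0 -> window=[6, 15, 0] -> max=15
step 9: append 23 -> window=[15, 0, 23] -> max=23
step 10: append 23 -> window=[0, 23, 23] -> max=23
step 11: append 39 -> window=[23, 23, 39] -> max=39
step 12: append 49 -> window=[23, 39, 49] -> max=49
Recorded maximums: 67 67 67 30 30 15 23 23 39 49
Changes between consecutive maximums: 5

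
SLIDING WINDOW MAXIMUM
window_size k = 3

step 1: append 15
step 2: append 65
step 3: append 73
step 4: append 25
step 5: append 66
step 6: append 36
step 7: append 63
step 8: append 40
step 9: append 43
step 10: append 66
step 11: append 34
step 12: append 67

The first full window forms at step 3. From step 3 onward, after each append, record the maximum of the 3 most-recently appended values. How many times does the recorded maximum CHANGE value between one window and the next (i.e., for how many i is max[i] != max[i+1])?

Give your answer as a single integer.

Answer: 4

Derivation:
step 1: append 15 -> window=[15] (not full yet)
step 2: append 65 -> window=[15, 65] (not full yet)
step 3: append 73 -> window=[15, 65, 73] -> max=73
step 4: append 25 -> window=[65, 73, 25] -> max=73
step 5: append 66 -> window=[73, 25, 66] -> max=73
step 6: append 36 -> window=[25, 66, 36] -> max=66
step 7: append 63 -> window=[66, 36, 63] -> max=66
step 8: append 40 -> window=[36, 63, 40] -> max=63
step 9: append 43 -> window=[63, 40, 43] -> max=63
step 10: append 66 -> window=[40, 43, 66] -> max=66
step 11: append 34 -> window=[43, 66, 34] -> max=66
step 12: append 67 -> window=[66, 34, 67] -> max=67
Recorded maximums: 73 73 73 66 66 63 63 66 66 67
Changes between consecutive maximums: 4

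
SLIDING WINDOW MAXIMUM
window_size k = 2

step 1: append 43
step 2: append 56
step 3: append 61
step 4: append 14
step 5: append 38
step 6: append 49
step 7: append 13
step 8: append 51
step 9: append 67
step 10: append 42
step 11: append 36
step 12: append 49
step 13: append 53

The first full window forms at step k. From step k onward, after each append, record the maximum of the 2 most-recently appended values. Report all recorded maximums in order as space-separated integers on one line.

step 1: append 43 -> window=[43] (not full yet)
step 2: append 56 -> window=[43, 56] -> max=56
step 3: append 61 -> window=[56, 61] -> max=61
step 4: append 14 -> window=[61, 14] -> max=61
step 5: append 38 -> window=[14, 38] -> max=38
step 6: append 49 -> window=[38, 49] -> max=49
step 7: append 13 -> window=[49, 13] -> max=49
step 8: append 51 -> window=[13, 51] -> max=51
step 9: append 67 -> window=[51, 67] -> max=67
step 10: append 42 -> window=[67, 42] -> max=67
step 11: append 36 -> window=[42, 36] -> max=42
step 12: append 49 -> window=[36, 49] -> max=49
step 13: append 53 -> window=[49, 53] -> max=53

Answer: 56 61 61 38 49 49 51 67 67 42 49 53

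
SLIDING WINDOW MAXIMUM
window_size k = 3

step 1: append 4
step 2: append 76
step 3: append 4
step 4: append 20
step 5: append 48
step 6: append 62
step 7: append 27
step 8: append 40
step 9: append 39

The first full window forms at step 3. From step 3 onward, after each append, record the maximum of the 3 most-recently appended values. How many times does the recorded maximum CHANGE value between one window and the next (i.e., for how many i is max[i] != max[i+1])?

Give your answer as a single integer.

step 1: append 4 -> window=[4] (not full yet)
step 2: append 76 -> window=[4, 76] (not full yet)
step 3: append 4 -> window=[4, 76, 4] -> max=76
step 4: append 20 -> window=[76, 4, 20] -> max=76
step 5: append 48 -> window=[4, 20, 48] -> max=48
step 6: append 62 -> window=[20, 48, 62] -> max=62
step 7: append 27 -> window=[48, 62, 27] -> max=62
step 8: append 40 -> window=[62, 27, 40] -> max=62
step 9: append 39 -> window=[27, 40, 39] -> max=40
Recorded maximums: 76 76 48 62 62 62 40
Changes between consecutive maximums: 3

Answer: 3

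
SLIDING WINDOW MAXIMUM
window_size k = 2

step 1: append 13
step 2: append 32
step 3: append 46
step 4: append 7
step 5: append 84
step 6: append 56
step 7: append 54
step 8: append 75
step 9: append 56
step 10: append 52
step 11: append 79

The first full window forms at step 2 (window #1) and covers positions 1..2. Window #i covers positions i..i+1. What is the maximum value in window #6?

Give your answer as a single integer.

Answer: 56

Derivation:
step 1: append 13 -> window=[13] (not full yet)
step 2: append 32 -> window=[13, 32] -> max=32
step 3: append 46 -> window=[32, 46] -> max=46
step 4: append 7 -> window=[46, 7] -> max=46
step 5: append 84 -> window=[7, 84] -> max=84
step 6: append 56 -> window=[84, 56] -> max=84
step 7: append 54 -> window=[56, 54] -> max=56
Window #6 max = 56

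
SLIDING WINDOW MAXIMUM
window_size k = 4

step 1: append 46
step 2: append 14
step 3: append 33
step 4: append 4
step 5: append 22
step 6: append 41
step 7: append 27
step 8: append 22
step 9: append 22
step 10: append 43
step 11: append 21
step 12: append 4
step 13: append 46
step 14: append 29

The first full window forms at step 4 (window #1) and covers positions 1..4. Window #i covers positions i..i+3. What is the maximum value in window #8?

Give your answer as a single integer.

step 1: append 46 -> window=[46] (not full yet)
step 2: append 14 -> window=[46, 14] (not full yet)
step 3: append 33 -> window=[46, 14, 33] (not full yet)
step 4: append 4 -> window=[46, 14, 33, 4] -> max=46
step 5: append 22 -> window=[14, 33, 4, 22] -> max=33
step 6: append 41 -> window=[33, 4, 22, 41] -> max=41
step 7: append 27 -> window=[4, 22, 41, 27] -> max=41
step 8: append 22 -> window=[22, 41, 27, 22] -> max=41
step 9: append 22 -> window=[41, 27, 22, 22] -> max=41
step 10: append 43 -> window=[27, 22, 22, 43] -> max=43
step 11: append 21 -> window=[22, 22, 43, 21] -> max=43
Window #8 max = 43

Answer: 43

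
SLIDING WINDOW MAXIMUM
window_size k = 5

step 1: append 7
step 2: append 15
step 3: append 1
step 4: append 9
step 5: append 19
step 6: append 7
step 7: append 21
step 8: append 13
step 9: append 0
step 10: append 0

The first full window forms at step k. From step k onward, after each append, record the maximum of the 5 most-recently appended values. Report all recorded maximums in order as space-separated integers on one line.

Answer: 19 19 21 21 21 21

Derivation:
step 1: append 7 -> window=[7] (not full yet)
step 2: append 15 -> window=[7, 15] (not full yet)
step 3: append 1 -> window=[7, 15, 1] (not full yet)
step 4: append 9 -> window=[7, 15, 1, 9] (not full yet)
step 5: append 19 -> window=[7, 15, 1, 9, 19] -> max=19
step 6: append 7 -> window=[15, 1, 9, 19, 7] -> max=19
step 7: append 21 -> window=[1, 9, 19, 7, 21] -> max=21
step 8: append 13 -> window=[9, 19, 7, 21, 13] -> max=21
step 9: append 0 -> window=[19, 7, 21, 13, 0] -> max=21
step 10: append 0 -> window=[7, 21, 13, 0, 0] -> max=21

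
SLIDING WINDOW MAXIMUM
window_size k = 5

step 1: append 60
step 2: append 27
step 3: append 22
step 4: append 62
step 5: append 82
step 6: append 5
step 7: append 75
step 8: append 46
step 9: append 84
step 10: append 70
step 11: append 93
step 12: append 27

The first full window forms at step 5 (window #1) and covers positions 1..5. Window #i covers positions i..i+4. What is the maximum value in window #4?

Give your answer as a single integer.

step 1: append 60 -> window=[60] (not full yet)
step 2: append 27 -> window=[60, 27] (not full yet)
step 3: append 22 -> window=[60, 27, 22] (not full yet)
step 4: append 62 -> window=[60, 27, 22, 62] (not full yet)
step 5: append 82 -> window=[60, 27, 22, 62, 82] -> max=82
step 6: append 5 -> window=[27, 22, 62, 82, 5] -> max=82
step 7: append 75 -> window=[22, 62, 82, 5, 75] -> max=82
step 8: append 46 -> window=[62, 82, 5, 75, 46] -> max=82
Window #4 max = 82

Answer: 82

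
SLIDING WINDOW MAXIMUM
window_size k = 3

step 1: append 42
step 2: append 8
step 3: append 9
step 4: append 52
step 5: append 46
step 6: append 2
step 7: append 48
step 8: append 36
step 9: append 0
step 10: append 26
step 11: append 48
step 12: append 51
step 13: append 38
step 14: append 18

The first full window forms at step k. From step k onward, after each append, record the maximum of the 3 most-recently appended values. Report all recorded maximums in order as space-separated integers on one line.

step 1: append 42 -> window=[42] (not full yet)
step 2: append 8 -> window=[42, 8] (not full yet)
step 3: append 9 -> window=[42, 8, 9] -> max=42
step 4: append 52 -> window=[8, 9, 52] -> max=52
step 5: append 46 -> window=[9, 52, 46] -> max=52
step 6: append 2 -> window=[52, 46, 2] -> max=52
step 7: append 48 -> window=[46, 2, 48] -> max=48
step 8: append 36 -> window=[2, 48, 36] -> max=48
step 9: append 0 -> window=[48, 36, 0] -> max=48
step 10: append 26 -> window=[36, 0, 26] -> max=36
step 11: append 48 -> window=[0, 26, 48] -> max=48
step 12: append 51 -> window=[26, 48, 51] -> max=51
step 13: append 38 -> window=[48, 51, 38] -> max=51
step 14: append 18 -> window=[51, 38, 18] -> max=51

Answer: 42 52 52 52 48 48 48 36 48 51 51 51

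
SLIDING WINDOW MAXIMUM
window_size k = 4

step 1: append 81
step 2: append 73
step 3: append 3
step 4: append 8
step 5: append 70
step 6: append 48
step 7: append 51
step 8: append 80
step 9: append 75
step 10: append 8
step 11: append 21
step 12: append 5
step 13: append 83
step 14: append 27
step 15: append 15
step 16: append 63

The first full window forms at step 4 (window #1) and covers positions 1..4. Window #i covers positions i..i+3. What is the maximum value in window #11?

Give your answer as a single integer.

step 1: append 81 -> window=[81] (not full yet)
step 2: append 73 -> window=[81, 73] (not full yet)
step 3: append 3 -> window=[81, 73, 3] (not full yet)
step 4: append 8 -> window=[81, 73, 3, 8] -> max=81
step 5: append 70 -> window=[73, 3, 8, 70] -> max=73
step 6: append 48 -> window=[3, 8, 70, 48] -> max=70
step 7: append 51 -> window=[8, 70, 48, 51] -> max=70
step 8: append 80 -> window=[70, 48, 51, 80] -> max=80
step 9: append 75 -> window=[48, 51, 80, 75] -> max=80
step 10: append 8 -> window=[51, 80, 75, 8] -> max=80
step 11: append 21 -> window=[80, 75, 8, 21] -> max=80
step 12: append 5 -> window=[75, 8, 21, 5] -> max=75
step 13: append 83 -> window=[8, 21, 5, 83] -> max=83
step 14: append 27 -> window=[21, 5, 83, 27] -> max=83
Window #11 max = 83

Answer: 83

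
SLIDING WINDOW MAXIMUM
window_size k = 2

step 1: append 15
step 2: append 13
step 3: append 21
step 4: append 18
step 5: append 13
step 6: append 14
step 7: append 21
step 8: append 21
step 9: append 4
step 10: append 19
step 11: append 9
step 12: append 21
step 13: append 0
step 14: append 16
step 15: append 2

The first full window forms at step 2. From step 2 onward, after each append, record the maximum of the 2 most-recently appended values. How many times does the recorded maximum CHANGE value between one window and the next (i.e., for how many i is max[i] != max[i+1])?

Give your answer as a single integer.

step 1: append 15 -> window=[15] (not full yet)
step 2: append 13 -> window=[15, 13] -> max=15
step 3: append 21 -> window=[13, 21] -> max=21
step 4: append 18 -> window=[21, 18] -> max=21
step 5: append 13 -> window=[18, 13] -> max=18
step 6: append 14 -> window=[13, 14] -> max=14
step 7: append 21 -> window=[14, 21] -> max=21
step 8: append 21 -> window=[21, 21] -> max=21
step 9: append 4 -> window=[21, 4] -> max=21
step 10: append 19 -> window=[4, 19] -> max=19
step 11: append 9 -> window=[19, 9] -> max=19
step 12: append 21 -> window=[9, 21] -> max=21
step 13: append 0 -> window=[21, 0] -> max=21
step 14: append 16 -> window=[0, 16] -> max=16
step 15: append 2 -> window=[16, 2] -> max=16
Recorded maximums: 15 21 21 18 14 21 21 21 19 19 21 21 16 16
Changes between consecutive maximums: 7

Answer: 7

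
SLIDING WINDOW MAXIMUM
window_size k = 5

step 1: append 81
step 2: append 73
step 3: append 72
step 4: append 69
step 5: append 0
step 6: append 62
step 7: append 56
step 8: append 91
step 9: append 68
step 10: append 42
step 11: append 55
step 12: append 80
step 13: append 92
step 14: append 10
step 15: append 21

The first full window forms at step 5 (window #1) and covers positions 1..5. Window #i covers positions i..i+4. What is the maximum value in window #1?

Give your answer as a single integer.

Answer: 81

Derivation:
step 1: append 81 -> window=[81] (not full yet)
step 2: append 73 -> window=[81, 73] (not full yet)
step 3: append 72 -> window=[81, 73, 72] (not full yet)
step 4: append 69 -> window=[81, 73, 72, 69] (not full yet)
step 5: append 0 -> window=[81, 73, 72, 69, 0] -> max=81
Window #1 max = 81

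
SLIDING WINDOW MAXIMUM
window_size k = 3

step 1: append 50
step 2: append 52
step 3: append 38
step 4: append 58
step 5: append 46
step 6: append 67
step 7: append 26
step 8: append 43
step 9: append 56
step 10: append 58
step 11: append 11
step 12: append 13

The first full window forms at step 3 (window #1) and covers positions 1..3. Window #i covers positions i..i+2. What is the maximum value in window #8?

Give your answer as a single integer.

Answer: 58

Derivation:
step 1: append 50 -> window=[50] (not full yet)
step 2: append 52 -> window=[50, 52] (not full yet)
step 3: append 38 -> window=[50, 52, 38] -> max=52
step 4: append 58 -> window=[52, 38, 58] -> max=58
step 5: append 46 -> window=[38, 58, 46] -> max=58
step 6: append 67 -> window=[58, 46, 67] -> max=67
step 7: append 26 -> window=[46, 67, 26] -> max=67
step 8: append 43 -> window=[67, 26, 43] -> max=67
step 9: append 56 -> window=[26, 43, 56] -> max=56
step 10: append 58 -> window=[43, 56, 58] -> max=58
Window #8 max = 58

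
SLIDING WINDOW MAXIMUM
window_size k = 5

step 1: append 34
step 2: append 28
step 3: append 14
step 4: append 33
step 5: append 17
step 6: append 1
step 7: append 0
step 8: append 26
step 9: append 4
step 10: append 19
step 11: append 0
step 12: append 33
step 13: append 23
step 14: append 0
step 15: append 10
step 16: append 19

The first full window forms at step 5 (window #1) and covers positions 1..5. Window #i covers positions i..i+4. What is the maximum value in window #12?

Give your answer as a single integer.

step 1: append 34 -> window=[34] (not full yet)
step 2: append 28 -> window=[34, 28] (not full yet)
step 3: append 14 -> window=[34, 28, 14] (not full yet)
step 4: append 33 -> window=[34, 28, 14, 33] (not full yet)
step 5: append 17 -> window=[34, 28, 14, 33, 17] -> max=34
step 6: append 1 -> window=[28, 14, 33, 17, 1] -> max=33
step 7: append 0 -> window=[14, 33, 17, 1, 0] -> max=33
step 8: append 26 -> window=[33, 17, 1, 0, 26] -> max=33
step 9: append 4 -> window=[17, 1, 0, 26, 4] -> max=26
step 10: append 19 -> window=[1, 0, 26, 4, 19] -> max=26
step 11: append 0 -> window=[0, 26, 4, 19, 0] -> max=26
step 12: append 33 -> window=[26, 4, 19, 0, 33] -> max=33
step 13: append 23 -> window=[4, 19, 0, 33, 23] -> max=33
step 14: append 0 -> window=[19, 0, 33, 23, 0] -> max=33
step 15: append 10 -> window=[0, 33, 23, 0, 10] -> max=33
step 16: append 19 -> window=[33, 23, 0, 10, 19] -> max=33
Window #12 max = 33

Answer: 33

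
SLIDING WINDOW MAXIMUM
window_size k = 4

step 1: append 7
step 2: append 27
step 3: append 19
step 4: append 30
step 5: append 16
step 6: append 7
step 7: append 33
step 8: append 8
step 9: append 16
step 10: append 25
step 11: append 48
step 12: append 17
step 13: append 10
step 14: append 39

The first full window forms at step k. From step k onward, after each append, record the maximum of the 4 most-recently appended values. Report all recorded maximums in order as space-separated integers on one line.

step 1: append 7 -> window=[7] (not full yet)
step 2: append 27 -> window=[7, 27] (not full yet)
step 3: append 19 -> window=[7, 27, 19] (not full yet)
step 4: append 30 -> window=[7, 27, 19, 30] -> max=30
step 5: append 16 -> window=[27, 19, 30, 16] -> max=30
step 6: append 7 -> window=[19, 30, 16, 7] -> max=30
step 7: append 33 -> window=[30, 16, 7, 33] -> max=33
step 8: append 8 -> window=[16, 7, 33, 8] -> max=33
step 9: append 16 -> window=[7, 33, 8, 16] -> max=33
step 10: append 25 -> window=[33, 8, 16, 25] -> max=33
step 11: append 48 -> window=[8, 16, 25, 48] -> max=48
step 12: append 17 -> window=[16, 25, 48, 17] -> max=48
step 13: append 10 -> window=[25, 48, 17, 10] -> max=48
step 14: append 39 -> window=[48, 17, 10, 39] -> max=48

Answer: 30 30 30 33 33 33 33 48 48 48 48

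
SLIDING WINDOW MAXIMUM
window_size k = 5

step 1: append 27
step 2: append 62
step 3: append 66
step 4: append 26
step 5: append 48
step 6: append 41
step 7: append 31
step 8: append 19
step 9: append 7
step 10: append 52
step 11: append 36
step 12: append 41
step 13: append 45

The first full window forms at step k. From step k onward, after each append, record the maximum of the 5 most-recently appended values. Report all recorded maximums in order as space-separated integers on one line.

Answer: 66 66 66 48 48 52 52 52 52

Derivation:
step 1: append 27 -> window=[27] (not full yet)
step 2: append 62 -> window=[27, 62] (not full yet)
step 3: append 66 -> window=[27, 62, 66] (not full yet)
step 4: append 26 -> window=[27, 62, 66, 26] (not full yet)
step 5: append 48 -> window=[27, 62, 66, 26, 48] -> max=66
step 6: append 41 -> window=[62, 66, 26, 48, 41] -> max=66
step 7: append 31 -> window=[66, 26, 48, 41, 31] -> max=66
step 8: append 19 -> window=[26, 48, 41, 31, 19] -> max=48
step 9: append 7 -> window=[48, 41, 31, 19, 7] -> max=48
step 10: append 52 -> window=[41, 31, 19, 7, 52] -> max=52
step 11: append 36 -> window=[31, 19, 7, 52, 36] -> max=52
step 12: append 41 -> window=[19, 7, 52, 36, 41] -> max=52
step 13: append 45 -> window=[7, 52, 36, 41, 45] -> max=52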